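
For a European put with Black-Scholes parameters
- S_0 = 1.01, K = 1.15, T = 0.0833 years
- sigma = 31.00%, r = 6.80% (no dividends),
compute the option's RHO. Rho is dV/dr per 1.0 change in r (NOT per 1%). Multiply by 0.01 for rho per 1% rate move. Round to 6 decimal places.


d1 = -1.3428275087; d2 = -1.4322989008
phi(d1) = 0.1619396746; exp(-qT) = 1.0000000000; exp(-rT) = 0.9943516125
N(-d2) = 0.9239708512
Rho = -K*T*exp(-rT)*N(-d2) = -1.1500 * 0.0833 * 0.9943516125 * 0.9239708512 = -0.088012

Answer: Rho = -0.088012


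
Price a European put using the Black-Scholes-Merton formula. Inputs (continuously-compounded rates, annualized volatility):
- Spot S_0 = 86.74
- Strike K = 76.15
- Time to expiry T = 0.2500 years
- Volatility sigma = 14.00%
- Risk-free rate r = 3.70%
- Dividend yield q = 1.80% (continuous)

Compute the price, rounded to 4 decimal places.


d1 = (ln(S/K) + (r - q + 0.5*sigma^2) * T) / (sigma * sqrt(T)) = 1.96300084
d2 = d1 - sigma * sqrt(T) = 1.89300084
exp(-rT) = 0.99079265; exp(-qT) = 0.99551011
P = K * exp(-rT) * N(-d2) - S_0 * exp(-qT) * N(-d1)
N(-d1) = 0.02482304; N(-d2) = 0.02917888
P = 76.1500 * 0.99079265 * 0.02917888 - 86.7400 * 0.99551011 * 0.02482304 = 0.0580

Answer: Price = 0.0580


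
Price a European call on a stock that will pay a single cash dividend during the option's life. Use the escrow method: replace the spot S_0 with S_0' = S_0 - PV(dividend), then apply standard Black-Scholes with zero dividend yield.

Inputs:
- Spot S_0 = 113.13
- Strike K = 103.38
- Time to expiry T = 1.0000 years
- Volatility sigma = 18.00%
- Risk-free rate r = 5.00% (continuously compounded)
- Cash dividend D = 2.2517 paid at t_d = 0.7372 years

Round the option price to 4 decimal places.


PV(D) = D * exp(-r * t_d) = 2.2517 * 0.96381106 = 2.17021336
S_0' = S_0 - PV(D) = 113.1300 - 2.17021336 = 110.95978664
d1 = (ln(S_0'/K) + (r + sigma^2/2)*T) / (sigma*sqrt(T)) = 0.76086852
d2 = d1 - sigma*sqrt(T) = 0.58086852
exp(-rT) = 0.95122942
N(d1) = 0.77663220; N(d2) = 0.71933546
C = S_0' * N(d1) - K * exp(-rT) * N(d2) = 110.95978664 * 0.77663220 - 103.3800 * 0.95122942 * 0.71933546 = 15.4369

Answer: Price = 15.4369


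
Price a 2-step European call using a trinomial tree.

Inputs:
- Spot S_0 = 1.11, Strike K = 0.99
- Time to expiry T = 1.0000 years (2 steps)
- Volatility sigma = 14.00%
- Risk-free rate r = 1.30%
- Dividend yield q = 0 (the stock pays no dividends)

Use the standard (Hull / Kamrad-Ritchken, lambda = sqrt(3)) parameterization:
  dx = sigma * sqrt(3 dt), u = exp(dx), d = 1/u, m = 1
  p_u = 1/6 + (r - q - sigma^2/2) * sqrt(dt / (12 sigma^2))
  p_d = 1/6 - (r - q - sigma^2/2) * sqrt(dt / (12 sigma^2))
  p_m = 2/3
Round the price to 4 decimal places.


dt = T/N = 0.500000; dx = sigma*sqrt(3*dt) = 0.171464
u = exp(dx) = 1.187042; d = 1/u = 0.842430
p_u = 0.171332, p_m = 0.666667, p_d = 0.162001
Discount per step: exp(-r*dt) = 0.993521
Stock lattice S(k, j) with j the centered position index:
  k=0: S(0,+0) = 1.1100
  k=1: S(1,-1) = 0.9351; S(1,+0) = 1.1100; S(1,+1) = 1.3176
  k=2: S(2,-2) = 0.7878; S(2,-1) = 0.9351; S(2,+0) = 1.1100; S(2,+1) = 1.3176; S(2,+2) = 1.5641
Terminal payoffs V(N, j) = max(S_T - K, 0):
  V(2,-2) = 0.000000; V(2,-1) = 0.000000; V(2,+0) = 0.120000; V(2,+1) = 0.327616; V(2,+2) = 0.574066
Backward induction: V(k, j) = exp(-r*dt) * [p_u * V(k+1, j+1) + p_m * V(k+1, j) + p_d * V(k+1, j-1)]
  V(1,-1) = exp(-r*dt) * [p_u*0.120000 + p_m*0.000000 + p_d*0.000000] = 0.020427
  V(1,+0) = exp(-r*dt) * [p_u*0.327616 + p_m*0.120000 + p_d*0.000000] = 0.135249
  V(1,+1) = exp(-r*dt) * [p_u*0.574066 + p_m*0.327616 + p_d*0.120000] = 0.334029
  V(0,+0) = exp(-r*dt) * [p_u*0.334029 + p_m*0.135249 + p_d*0.020427] = 0.149729

Answer: Price = V(0,0) = 0.1497


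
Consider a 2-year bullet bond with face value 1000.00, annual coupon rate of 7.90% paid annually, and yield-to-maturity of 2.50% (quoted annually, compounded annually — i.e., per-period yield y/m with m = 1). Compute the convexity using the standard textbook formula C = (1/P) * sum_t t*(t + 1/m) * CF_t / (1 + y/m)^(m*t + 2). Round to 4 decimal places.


Answer: Convexity = 5.4451

Derivation:
Coupon per period c = face * coupon_rate / m = 79.000000
Periods per year m = 1; per-period yield y/m = 0.025000
Number of cashflows N = 2
Cashflows (t years, CF_t, discount factor 1/(1+y/m)^(m*t), PV):
  t = 1.0000: CF_t = 79.000000, DF = 0.975610, PV = 77.073171
  t = 2.0000: CF_t = 1079.000000, DF = 0.951814, PV = 1027.007733
Price P = sum_t PV_t = 1104.080904
Convexity numerator sum_t t*(t + 1/m) * CF_t / (1+y/m)^(m*t + 2):
  t = 1.0000: term = 146.718707
  t = 2.0000: term = 5865.124474
Convexity = (1/P) * sum = 6011.843181 / 1104.080904 = 5.445111


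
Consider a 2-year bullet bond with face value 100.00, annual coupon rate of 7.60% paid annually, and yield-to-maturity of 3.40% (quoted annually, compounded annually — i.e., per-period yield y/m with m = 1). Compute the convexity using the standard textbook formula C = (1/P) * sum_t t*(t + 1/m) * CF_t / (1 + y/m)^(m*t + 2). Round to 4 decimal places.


Coupon per period c = face * coupon_rate / m = 7.600000
Periods per year m = 1; per-period yield y/m = 0.034000
Number of cashflows N = 2
Cashflows (t years, CF_t, discount factor 1/(1+y/m)^(m*t), PV):
  t = 1.0000: CF_t = 7.600000, DF = 0.967118, PV = 7.350097
  t = 2.0000: CF_t = 107.600000, DF = 0.935317, PV = 100.640131
Price P = sum_t PV_t = 107.990228
Convexity numerator sum_t t*(t + 1/m) * CF_t / (1+y/m)^(m*t + 2):
  t = 1.0000: term = 13.749344
  t = 2.0000: term = 564.782676
Convexity = (1/P) * sum = 578.532020 / 107.990228 = 5.357263

Answer: Convexity = 5.3573


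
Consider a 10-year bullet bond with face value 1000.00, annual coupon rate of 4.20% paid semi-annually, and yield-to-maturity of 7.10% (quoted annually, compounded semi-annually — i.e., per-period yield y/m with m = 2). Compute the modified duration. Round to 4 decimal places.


Answer: Modified duration = 7.7348

Derivation:
Coupon per period c = face * coupon_rate / m = 21.000000
Periods per year m = 2; per-period yield y/m = 0.035500
Number of cashflows N = 20
Cashflows (t years, CF_t, discount factor 1/(1+y/m)^(m*t), PV):
  t = 0.5000: CF_t = 21.000000, DF = 0.965717, PV = 20.280058
  t = 1.0000: CF_t = 21.000000, DF = 0.932609, PV = 19.584798
  t = 1.5000: CF_t = 21.000000, DF = 0.900637, PV = 18.913373
  t = 2.0000: CF_t = 21.000000, DF = 0.869760, PV = 18.264967
  t = 2.5000: CF_t = 21.000000, DF = 0.839942, PV = 17.638790
  t = 3.0000: CF_t = 21.000000, DF = 0.811147, PV = 17.034080
  t = 3.5000: CF_t = 21.000000, DF = 0.783338, PV = 16.450101
  t = 4.0000: CF_t = 21.000000, DF = 0.756483, PV = 15.886143
  t = 4.5000: CF_t = 21.000000, DF = 0.730549, PV = 15.341519
  t = 5.0000: CF_t = 21.000000, DF = 0.705503, PV = 14.815567
  t = 5.5000: CF_t = 21.000000, DF = 0.681316, PV = 14.307645
  t = 6.0000: CF_t = 21.000000, DF = 0.657959, PV = 13.817137
  t = 6.5000: CF_t = 21.000000, DF = 0.635402, PV = 13.343444
  t = 7.0000: CF_t = 21.000000, DF = 0.613619, PV = 12.885992
  t = 7.5000: CF_t = 21.000000, DF = 0.592582, PV = 12.444222
  t = 8.0000: CF_t = 21.000000, DF = 0.572267, PV = 12.017597
  t = 8.5000: CF_t = 21.000000, DF = 0.552648, PV = 11.605598
  t = 9.0000: CF_t = 21.000000, DF = 0.533701, PV = 11.207724
  t = 9.5000: CF_t = 21.000000, DF = 0.515404, PV = 10.823490
  t = 10.0000: CF_t = 1021.000000, DF = 0.497735, PV = 508.187148
Price P = sum_t PV_t = 794.849392
First compute Macaulay numerator sum_t t * PV_t:
  t * PV_t at t = 0.5000: 10.140029
  t * PV_t at t = 1.0000: 19.584798
  t * PV_t at t = 1.5000: 28.370059
  t * PV_t at t = 2.0000: 36.529933
  t * PV_t at t = 2.5000: 44.096974
  t * PV_t at t = 3.0000: 51.102239
  t * PV_t at t = 3.5000: 57.575354
  t * PV_t at t = 4.0000: 63.544572
  t * PV_t at t = 4.5000: 69.036836
  t * PV_t at t = 5.0000: 74.077833
  t * PV_t at t = 5.5000: 78.692048
  t * PV_t at t = 6.0000: 82.902821
  t * PV_t at t = 6.5000: 86.732389
  t * PV_t at t = 7.0000: 90.201942
  t * PV_t at t = 7.5000: 93.331664
  t * PV_t at t = 8.0000: 96.140778
  t * PV_t at t = 8.5000: 98.647587
  t * PV_t at t = 9.0000: 100.869518
  t * PV_t at t = 9.5000: 102.823158
  t * PV_t at t = 10.0000: 5081.871479
Macaulay duration D = 6366.272010 / 794.849392 = 8.009407
Modified duration = D / (1 + y/m) = 8.009407 / (1 + 0.035500) = 7.734821


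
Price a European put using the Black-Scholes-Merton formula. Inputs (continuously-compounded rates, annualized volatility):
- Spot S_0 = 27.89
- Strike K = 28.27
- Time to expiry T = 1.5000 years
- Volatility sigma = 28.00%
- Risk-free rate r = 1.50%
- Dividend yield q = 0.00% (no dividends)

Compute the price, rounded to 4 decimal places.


Answer: Price = 3.6568

Derivation:
d1 = (ln(S/K) + (r - q + 0.5*sigma^2) * T) / (sigma * sqrt(T)) = 0.19761267
d2 = d1 - sigma * sqrt(T) = -0.14531589
exp(-rT) = 0.97775124; exp(-qT) = 1.00000000
P = K * exp(-rT) * N(-d2) - S_0 * exp(-qT) * N(-d1)
N(-d1) = 0.42167406; N(-d2) = 0.55776927
P = 28.2700 * 0.97775124 * 0.55776927 - 27.8900 * 1.00000000 * 0.42167406 = 3.6568


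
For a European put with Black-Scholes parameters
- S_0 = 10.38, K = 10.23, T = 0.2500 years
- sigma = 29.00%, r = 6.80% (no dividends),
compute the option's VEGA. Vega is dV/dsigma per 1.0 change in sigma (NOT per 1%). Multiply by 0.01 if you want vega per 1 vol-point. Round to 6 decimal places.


Answer: Vega = 1.985176

Derivation:
d1 = 0.2901296398; d2 = 0.1451296398
phi(d1) = 0.3825001869; exp(-qT) = 1.0000000000; exp(-rT) = 0.9831436846
Vega = S * exp(-qT) * phi(d1) * sqrt(T) = 10.3800 * 1.0000000000 * 0.3825001869 * 0.5000000000 = 1.985176


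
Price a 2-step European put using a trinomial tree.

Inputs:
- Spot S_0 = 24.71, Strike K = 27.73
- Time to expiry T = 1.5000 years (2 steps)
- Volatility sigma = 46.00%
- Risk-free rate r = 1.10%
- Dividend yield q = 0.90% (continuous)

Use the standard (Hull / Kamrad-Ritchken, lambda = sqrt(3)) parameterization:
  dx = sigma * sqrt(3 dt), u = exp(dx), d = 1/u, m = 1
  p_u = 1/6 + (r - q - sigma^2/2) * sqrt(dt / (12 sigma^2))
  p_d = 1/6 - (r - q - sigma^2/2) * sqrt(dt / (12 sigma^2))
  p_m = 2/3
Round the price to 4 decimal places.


dt = T/N = 0.750000; dx = sigma*sqrt(3*dt) = 0.690000
u = exp(dx) = 1.993716; d = 1/u = 0.501576
p_u = 0.110254, p_m = 0.666667, p_d = 0.223080
Discount per step: exp(-r*dt) = 0.991784
Stock lattice S(k, j) with j the centered position index:
  k=0: S(0,+0) = 24.7100
  k=1: S(1,-1) = 12.3939; S(1,+0) = 24.7100; S(1,+1) = 49.2647
  k=2: S(2,-2) = 6.2165; S(2,-1) = 12.3939; S(2,+0) = 24.7100; S(2,+1) = 49.2647; S(2,+2) = 98.2198
Terminal payoffs V(N, j) = max(K - S_T, 0):
  V(2,-2) = 21.513494; V(2,-1) = 15.336055; V(2,+0) = 3.020000; V(2,+1) = 0.000000; V(2,+2) = 0.000000
Backward induction: V(k, j) = exp(-r*dt) * [p_u * V(k+1, j+1) + p_m * V(k+1, j) + p_d * V(k+1, j-1)]
  V(1,-1) = exp(-r*dt) * [p_u*3.020000 + p_m*15.336055 + p_d*21.513494] = 15.230059
  V(1,+0) = exp(-r*dt) * [p_u*0.000000 + p_m*3.020000 + p_d*15.336055] = 5.389846
  V(1,+1) = exp(-r*dt) * [p_u*0.000000 + p_m*0.000000 + p_d*3.020000] = 0.668166
  V(0,+0) = exp(-r*dt) * [p_u*0.668166 + p_m*5.389846 + p_d*15.230059] = 7.006374

Answer: Price = V(0,0) = 7.0064


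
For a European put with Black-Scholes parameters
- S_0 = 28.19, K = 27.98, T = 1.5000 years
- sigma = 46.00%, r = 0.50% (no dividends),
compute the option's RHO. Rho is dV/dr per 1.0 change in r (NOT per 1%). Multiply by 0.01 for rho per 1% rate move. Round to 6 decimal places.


d1 = 0.3082759803; d2 = -0.2551066605
phi(d1) = 0.3804290542; exp(-qT) = 1.0000000000; exp(-rT) = 0.9925280548
N(-d2) = 0.6006796400
Rho = -K*T*exp(-rT)*N(-d2) = -27.9800 * 1.5000 * 0.9925280548 * 0.6006796400 = -25.022153

Answer: Rho = -25.022153


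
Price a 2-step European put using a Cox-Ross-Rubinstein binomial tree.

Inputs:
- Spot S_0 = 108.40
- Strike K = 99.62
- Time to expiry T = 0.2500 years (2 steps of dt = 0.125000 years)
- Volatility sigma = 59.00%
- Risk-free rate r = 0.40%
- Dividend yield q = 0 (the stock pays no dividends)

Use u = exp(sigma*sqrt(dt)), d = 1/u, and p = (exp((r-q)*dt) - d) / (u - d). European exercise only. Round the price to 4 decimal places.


Answer: Price = V(0,0) = 8.5446

Derivation:
dt = T/N = 0.125000
u = exp(sigma*sqrt(dt)) = 1.231948; d = 1/u = 0.811723
p = (exp((r-q)*dt) - d) / (u - d) = 0.449229
Discount per step: exp(-r*dt) = 0.999500
Stock lattice S(k, i) with i counting down-moves:
  k=0: S(0,0) = 108.4000
  k=1: S(1,0) = 133.5431; S(1,1) = 87.9907
  k=2: S(2,0) = 164.5182; S(2,1) = 108.4000; S(2,2) = 71.4241
Terminal payoffs V(N, i) = max(K - S_T, 0):
  V(2,0) = 0.000000; V(2,1) = 0.000000; V(2,2) = 28.195919
Backward induction: V(k, i) = exp(-r*dt) * [p * V(k+1, i) + (1-p) * V(k+1, i+1)].
  V(1,0) = exp(-r*dt) * [p*0.000000 + (1-p)*0.000000] = 0.000000
  V(1,1) = exp(-r*dt) * [p*0.000000 + (1-p)*28.195919] = 15.521723
  V(0,0) = exp(-r*dt) * [p*0.000000 + (1-p)*15.521723] = 8.544637


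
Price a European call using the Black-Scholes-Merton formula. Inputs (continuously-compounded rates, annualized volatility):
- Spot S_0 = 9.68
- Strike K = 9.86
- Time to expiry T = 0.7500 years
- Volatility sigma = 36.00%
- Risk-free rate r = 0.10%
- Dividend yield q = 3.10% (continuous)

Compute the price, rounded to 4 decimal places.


d1 = (ln(S/K) + (r - q + 0.5*sigma^2) * T) / (sigma * sqrt(T)) = 0.02461992
d2 = d1 - sigma * sqrt(T) = -0.28714922
exp(-rT) = 0.99925028; exp(-qT) = 0.97701820
C = S_0 * exp(-qT) * N(d1) - K * exp(-rT) * N(d2)
N(d1) = 0.50982094; N(d2) = 0.38699903
C = 9.6800 * 0.97701820 * 0.50982094 - 9.8600 * 0.99925028 * 0.38699903 = 1.0087

Answer: Price = 1.0087


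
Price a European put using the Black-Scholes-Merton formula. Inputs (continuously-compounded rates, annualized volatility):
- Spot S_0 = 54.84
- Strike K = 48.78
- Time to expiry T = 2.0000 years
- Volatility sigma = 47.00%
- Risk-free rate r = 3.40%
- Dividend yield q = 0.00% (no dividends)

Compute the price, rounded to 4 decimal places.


Answer: Price = 8.9224

Derivation:
d1 = (ln(S/K) + (r - q + 0.5*sigma^2) * T) / (sigma * sqrt(T)) = 0.61081909
d2 = d1 - sigma * sqrt(T) = -0.05386128
exp(-rT) = 0.93426047; exp(-qT) = 1.00000000
P = K * exp(-rT) * N(-d2) - S_0 * exp(-qT) * N(-d1)
N(-d1) = 0.27065968; N(-d2) = 0.52147716
P = 48.7800 * 0.93426047 * 0.52147716 - 54.8400 * 1.00000000 * 0.27065968 = 8.9224


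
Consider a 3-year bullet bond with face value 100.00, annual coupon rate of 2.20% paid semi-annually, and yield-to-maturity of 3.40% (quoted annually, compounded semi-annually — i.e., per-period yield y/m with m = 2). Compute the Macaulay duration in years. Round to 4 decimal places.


Coupon per period c = face * coupon_rate / m = 1.100000
Periods per year m = 2; per-period yield y/m = 0.017000
Number of cashflows N = 6
Cashflows (t years, CF_t, discount factor 1/(1+y/m)^(m*t), PV):
  t = 0.5000: CF_t = 1.100000, DF = 0.983284, PV = 1.081613
  t = 1.0000: CF_t = 1.100000, DF = 0.966848, PV = 1.063533
  t = 1.5000: CF_t = 1.100000, DF = 0.950686, PV = 1.045755
  t = 2.0000: CF_t = 1.100000, DF = 0.934795, PV = 1.028274
  t = 2.5000: CF_t = 1.100000, DF = 0.919169, PV = 1.011086
  t = 3.0000: CF_t = 101.100000, DF = 0.903804, PV = 91.374589
Price P = sum_t PV_t = 96.604849
Macaulay numerator sum_t t * PV_t:
  t * PV_t at t = 0.5000: 0.540806
  t * PV_t at t = 1.0000: 1.063533
  t * PV_t at t = 1.5000: 1.568632
  t * PV_t at t = 2.0000: 2.056548
  t * PV_t at t = 2.5000: 2.527714
  t * PV_t at t = 3.0000: 274.123768
Macaulay duration D = (sum_t t * PV_t) / P = 281.881001 / 96.604849 = 2.917876

Answer: Macaulay duration = 2.9179 years


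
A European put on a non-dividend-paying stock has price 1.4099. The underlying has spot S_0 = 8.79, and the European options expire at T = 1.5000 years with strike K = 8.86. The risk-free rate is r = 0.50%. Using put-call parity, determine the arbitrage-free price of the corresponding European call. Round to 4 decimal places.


Answer: Call price = 1.4061

Derivation:
Put-call parity: C - P = S_0 * exp(-qT) - K * exp(-rT).
S_0 * exp(-qT) = 8.7900 * 1.00000000 = 8.79000000
K * exp(-rT) = 8.8600 * 0.99252805 = 8.79379857
C = P + S*exp(-qT) - K*exp(-rT)
C = 1.4099 + 8.79000000 - 8.79379857 = 1.4061


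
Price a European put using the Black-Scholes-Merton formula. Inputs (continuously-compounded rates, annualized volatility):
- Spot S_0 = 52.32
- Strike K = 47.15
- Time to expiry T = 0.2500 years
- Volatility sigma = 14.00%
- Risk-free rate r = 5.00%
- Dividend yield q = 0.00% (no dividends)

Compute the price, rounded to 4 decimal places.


Answer: Price = 0.0688

Derivation:
d1 = (ln(S/K) + (r - q + 0.5*sigma^2) * T) / (sigma * sqrt(T)) = 1.69992426
d2 = d1 - sigma * sqrt(T) = 1.62992426
exp(-rT) = 0.98757780; exp(-qT) = 1.00000000
P = K * exp(-rT) * N(-d2) - S_0 * exp(-qT) * N(-d1)
N(-d1) = 0.04457259; N(-d2) = 0.05155875
P = 47.1500 * 0.98757780 * 0.05155875 - 52.3200 * 1.00000000 * 0.04457259 = 0.0688


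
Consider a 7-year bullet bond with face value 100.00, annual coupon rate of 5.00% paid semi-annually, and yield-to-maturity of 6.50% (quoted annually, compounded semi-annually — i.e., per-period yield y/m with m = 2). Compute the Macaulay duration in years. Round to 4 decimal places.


Answer: Macaulay duration = 5.9372 years

Derivation:
Coupon per period c = face * coupon_rate / m = 2.500000
Periods per year m = 2; per-period yield y/m = 0.032500
Number of cashflows N = 14
Cashflows (t years, CF_t, discount factor 1/(1+y/m)^(m*t), PV):
  t = 0.5000: CF_t = 2.500000, DF = 0.968523, PV = 2.421308
  t = 1.0000: CF_t = 2.500000, DF = 0.938037, PV = 2.345092
  t = 1.5000: CF_t = 2.500000, DF = 0.908510, PV = 2.271276
  t = 2.0000: CF_t = 2.500000, DF = 0.879913, PV = 2.199783
  t = 2.5000: CF_t = 2.500000, DF = 0.852216, PV = 2.130540
  t = 3.0000: CF_t = 2.500000, DF = 0.825391, PV = 2.063477
  t = 3.5000: CF_t = 2.500000, DF = 0.799410, PV = 1.998525
  t = 4.0000: CF_t = 2.500000, DF = 0.774247, PV = 1.935617
  t = 4.5000: CF_t = 2.500000, DF = 0.749876, PV = 1.874690
  t = 5.0000: CF_t = 2.500000, DF = 0.726272, PV = 1.815680
  t = 5.5000: CF_t = 2.500000, DF = 0.703411, PV = 1.758528
  t = 6.0000: CF_t = 2.500000, DF = 0.681270, PV = 1.703175
  t = 6.5000: CF_t = 2.500000, DF = 0.659826, PV = 1.649564
  t = 7.0000: CF_t = 102.500000, DF = 0.639056, PV = 65.503276
Price P = sum_t PV_t = 91.670531
Macaulay numerator sum_t t * PV_t:
  t * PV_t at t = 0.5000: 1.210654
  t * PV_t at t = 1.0000: 2.345092
  t * PV_t at t = 1.5000: 3.406913
  t * PV_t at t = 2.0000: 4.399565
  t * PV_t at t = 2.5000: 5.326350
  t * PV_t at t = 3.0000: 6.190431
  t * PV_t at t = 3.5000: 6.994838
  t * PV_t at t = 4.0000: 7.742470
  t * PV_t at t = 4.5000: 8.436105
  t * PV_t at t = 5.0000: 9.078402
  t * PV_t at t = 5.5000: 9.671905
  t * PV_t at t = 6.0000: 10.219050
  t * PV_t at t = 6.5000: 10.722167
  t * PV_t at t = 7.0000: 458.522932
Macaulay duration D = (sum_t t * PV_t) / P = 544.266875 / 91.670531 = 5.937207


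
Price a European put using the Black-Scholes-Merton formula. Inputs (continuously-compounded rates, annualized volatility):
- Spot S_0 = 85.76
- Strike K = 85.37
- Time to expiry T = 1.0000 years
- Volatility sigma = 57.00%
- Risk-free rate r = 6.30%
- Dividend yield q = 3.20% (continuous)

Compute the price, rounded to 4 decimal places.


Answer: Price = 16.8932

Derivation:
d1 = (ln(S/K) + (r - q + 0.5*sigma^2) * T) / (sigma * sqrt(T)) = 0.34738236
d2 = d1 - sigma * sqrt(T) = -0.22261764
exp(-rT) = 0.93894347; exp(-qT) = 0.96850658
P = K * exp(-rT) * N(-d2) - S_0 * exp(-qT) * N(-d1)
N(-d1) = 0.36415204; N(-d2) = 0.58808345
P = 85.3700 * 0.93894347 * 0.58808345 - 85.7600 * 0.96850658 * 0.36415204 = 16.8932


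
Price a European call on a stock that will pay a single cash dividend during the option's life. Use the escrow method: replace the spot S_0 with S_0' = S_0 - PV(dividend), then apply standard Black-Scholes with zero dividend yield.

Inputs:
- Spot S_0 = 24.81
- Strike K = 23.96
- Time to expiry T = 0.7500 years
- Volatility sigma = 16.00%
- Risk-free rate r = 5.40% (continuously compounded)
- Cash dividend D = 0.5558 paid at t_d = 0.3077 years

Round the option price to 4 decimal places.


Answer: Price = 2.0272

Derivation:
PV(D) = D * exp(-r * t_d) = 0.5558 * 0.98352148 = 0.54664124
S_0' = S_0 - PV(D) = 24.8100 - 0.54664124 = 24.26335876
d1 = (ln(S_0'/K) + (r + sigma^2/2)*T) / (sigma*sqrt(T)) = 0.45236526
d2 = d1 - sigma*sqrt(T) = 0.31380120
exp(-rT) = 0.96030916
N(d1) = 0.67449707; N(d2) = 0.62316398
C = S_0' * N(d1) - K * exp(-rT) * N(d2) = 24.26335876 * 0.67449707 - 23.9600 * 0.96030916 * 0.62316398 = 2.0272


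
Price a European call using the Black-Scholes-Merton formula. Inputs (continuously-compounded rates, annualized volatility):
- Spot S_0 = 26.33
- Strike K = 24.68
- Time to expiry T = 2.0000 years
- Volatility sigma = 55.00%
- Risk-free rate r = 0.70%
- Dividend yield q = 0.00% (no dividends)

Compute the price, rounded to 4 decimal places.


d1 = (ln(S/K) + (r - q + 0.5*sigma^2) * T) / (sigma * sqrt(T)) = 0.49010956
d2 = d1 - sigma * sqrt(T) = -0.28770790
exp(-rT) = 0.98609754; exp(-qT) = 1.00000000
C = S_0 * exp(-qT) * N(d1) - K * exp(-rT) * N(d2)
N(d1) = 0.68797181; N(d2) = 0.38678517
C = 26.3300 * 1.00000000 * 0.68797181 - 24.6800 * 0.98609754 * 0.38678517 = 8.7012

Answer: Price = 8.7012


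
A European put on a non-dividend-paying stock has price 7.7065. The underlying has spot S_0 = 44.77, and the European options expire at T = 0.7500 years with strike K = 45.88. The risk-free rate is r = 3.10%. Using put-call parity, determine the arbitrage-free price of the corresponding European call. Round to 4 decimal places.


Put-call parity: C - P = S_0 * exp(-qT) - K * exp(-rT).
S_0 * exp(-qT) = 44.7700 * 1.00000000 = 44.77000000
K * exp(-rT) = 45.8800 * 0.97701820 = 44.82559496
C = P + S*exp(-qT) - K*exp(-rT)
C = 7.7065 + 44.77000000 - 44.82559496 = 7.6509

Answer: Call price = 7.6509


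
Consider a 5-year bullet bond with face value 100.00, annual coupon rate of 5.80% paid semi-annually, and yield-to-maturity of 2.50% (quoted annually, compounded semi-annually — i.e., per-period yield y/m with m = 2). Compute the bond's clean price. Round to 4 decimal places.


Coupon per period c = face * coupon_rate / m = 2.900000
Periods per year m = 2; per-period yield y/m = 0.012500
Number of cashflows N = 10
Cashflows (t years, CF_t, discount factor 1/(1+y/m)^(m*t), PV):
  t = 0.5000: CF_t = 2.900000, DF = 0.987654, PV = 2.864198
  t = 1.0000: CF_t = 2.900000, DF = 0.975461, PV = 2.828837
  t = 1.5000: CF_t = 2.900000, DF = 0.963418, PV = 2.793913
  t = 2.0000: CF_t = 2.900000, DF = 0.951524, PV = 2.759420
  t = 2.5000: CF_t = 2.900000, DF = 0.939777, PV = 2.725353
  t = 3.0000: CF_t = 2.900000, DF = 0.928175, PV = 2.691707
  t = 3.5000: CF_t = 2.900000, DF = 0.916716, PV = 2.658476
  t = 4.0000: CF_t = 2.900000, DF = 0.905398, PV = 2.625655
  t = 4.5000: CF_t = 2.900000, DF = 0.894221, PV = 2.593240
  t = 5.0000: CF_t = 102.900000, DF = 0.883181, PV = 90.879317
Price P = sum_t PV_t = 115.420118

Answer: Price = 115.4201


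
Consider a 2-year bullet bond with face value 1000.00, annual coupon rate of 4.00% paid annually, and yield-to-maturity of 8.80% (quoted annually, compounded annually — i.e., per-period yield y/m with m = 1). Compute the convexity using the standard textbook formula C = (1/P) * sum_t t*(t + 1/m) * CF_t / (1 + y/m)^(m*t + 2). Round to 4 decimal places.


Answer: Convexity = 4.9329

Derivation:
Coupon per period c = face * coupon_rate / m = 40.000000
Periods per year m = 1; per-period yield y/m = 0.088000
Number of cashflows N = 2
Cashflows (t years, CF_t, discount factor 1/(1+y/m)^(m*t), PV):
  t = 1.0000: CF_t = 40.000000, DF = 0.919118, PV = 36.764706
  t = 2.0000: CF_t = 1040.000000, DF = 0.844777, PV = 878.568339
Price P = sum_t PV_t = 915.333045
Convexity numerator sum_t t*(t + 1/m) * CF_t / (1+y/m)^(m*t + 2):
  t = 1.0000: term = 62.115974
  t = 2.0000: term = 4453.167268
Convexity = (1/P) * sum = 4515.283242 / 915.333045 = 4.932940


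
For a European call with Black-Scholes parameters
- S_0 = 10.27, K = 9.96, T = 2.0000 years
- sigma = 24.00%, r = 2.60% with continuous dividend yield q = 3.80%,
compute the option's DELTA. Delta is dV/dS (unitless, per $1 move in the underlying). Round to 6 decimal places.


Answer: Delta = 0.532985

Derivation:
d1 = 0.1892982375; d2 = -0.1501130175
phi(d1) = 0.3918581196; exp(-qT) = 0.9268162066; exp(-rT) = 0.9493288668
N(d1) = 0.5750704617
Delta = exp(-qT) * N(d1) = 0.9268162066 * 0.5750704617 = 0.532985


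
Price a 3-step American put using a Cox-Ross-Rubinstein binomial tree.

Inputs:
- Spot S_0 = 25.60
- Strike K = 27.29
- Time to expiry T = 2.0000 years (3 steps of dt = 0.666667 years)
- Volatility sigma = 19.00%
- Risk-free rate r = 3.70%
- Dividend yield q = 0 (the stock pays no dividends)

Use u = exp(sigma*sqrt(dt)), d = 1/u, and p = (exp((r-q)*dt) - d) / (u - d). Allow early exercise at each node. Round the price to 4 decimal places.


dt = T/N = 0.666667
u = exp(sigma*sqrt(dt)) = 1.167815; d = 1/u = 0.856300
p = (exp((r-q)*dt) - d) / (u - d) = 0.541462
Discount per step: exp(-r*dt) = 0.975635
Stock lattice S(k, i) with i counting down-moves:
  k=0: S(0,0) = 25.6000
  k=1: S(1,0) = 29.8961; S(1,1) = 21.9213
  k=2: S(2,0) = 34.9131; S(2,1) = 25.6000; S(2,2) = 18.7712
  k=3: S(3,0) = 40.7720; S(3,1) = 29.8961; S(3,2) = 21.9213; S(3,3) = 16.0738
Terminal payoffs V(N, i) = max(K - S_T, 0):
  V(3,0) = 0.000000; V(3,1) = 0.000000; V(3,2) = 5.368717; V(3,3) = 11.216221
Backward induction: V(k, i) = exp(-r*dt) * [p * V(k+1, i) + (1-p) * V(k+1, i+1)]; then take max(V_cont, immediate exercise) for American.
  V(2,0) = exp(-r*dt) * [p*0.000000 + (1-p)*0.000000] = 0.000000; exercise = 0.000000; V(2,0) = max -> 0.000000
  V(2,1) = exp(-r*dt) * [p*0.000000 + (1-p)*5.368717] = 2.401782; exercise = 1.690000; V(2,1) = max -> 2.401782
  V(2,2) = exp(-r*dt) * [p*5.368717 + (1-p)*11.216221] = 7.853883; exercise = 8.518802; V(2,2) = max -> 8.518802
  V(1,0) = exp(-r*dt) * [p*0.000000 + (1-p)*2.401782] = 1.074476; exercise = 0.000000; V(1,0) = max -> 1.074476
  V(1,1) = exp(-r*dt) * [p*2.401782 + (1-p)*8.518802] = 5.079810; exercise = 5.368717; V(1,1) = max -> 5.368717
  V(0,0) = exp(-r*dt) * [p*1.074476 + (1-p)*5.368717] = 2.969394; exercise = 1.690000; V(0,0) = max -> 2.969394

Answer: Price = V(0,0) = 2.9694


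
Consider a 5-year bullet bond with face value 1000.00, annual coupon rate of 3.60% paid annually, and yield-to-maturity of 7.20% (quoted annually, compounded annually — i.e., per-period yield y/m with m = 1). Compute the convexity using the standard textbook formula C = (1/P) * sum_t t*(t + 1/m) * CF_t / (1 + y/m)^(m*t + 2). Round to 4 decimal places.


Coupon per period c = face * coupon_rate / m = 36.000000
Periods per year m = 1; per-period yield y/m = 0.072000
Number of cashflows N = 5
Cashflows (t years, CF_t, discount factor 1/(1+y/m)^(m*t), PV):
  t = 1.0000: CF_t = 36.000000, DF = 0.932836, PV = 33.582090
  t = 2.0000: CF_t = 36.000000, DF = 0.870183, PV = 31.326576
  t = 3.0000: CF_t = 36.000000, DF = 0.811738, PV = 29.222552
  t = 4.0000: CF_t = 36.000000, DF = 0.757218, PV = 27.259844
  t = 5.0000: CF_t = 1036.000000, DF = 0.706360, PV = 731.788918
Price P = sum_t PV_t = 853.179980
Convexity numerator sum_t t*(t + 1/m) * CF_t / (1+y/m)^(m*t + 2):
  t = 1.0000: term = 58.445105
  t = 2.0000: term = 163.559061
  t = 3.0000: term = 305.147503
  t = 4.0000: term = 474.420869
  t = 5.0000: term = 19103.701020
Convexity = (1/P) * sum = 20105.273557 / 853.179980 = 23.565102

Answer: Convexity = 23.5651


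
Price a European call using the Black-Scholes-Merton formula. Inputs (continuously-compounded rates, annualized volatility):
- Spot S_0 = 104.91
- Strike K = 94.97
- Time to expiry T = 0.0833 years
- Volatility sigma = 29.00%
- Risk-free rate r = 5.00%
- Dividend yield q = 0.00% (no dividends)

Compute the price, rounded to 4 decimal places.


Answer: Price = 10.7660

Derivation:
d1 = (ln(S/K) + (r - q + 0.5*sigma^2) * T) / (sigma * sqrt(T)) = 1.28089339
d2 = d1 - sigma * sqrt(T) = 1.19719435
exp(-rT) = 0.99584366; exp(-qT) = 1.00000000
C = S_0 * exp(-qT) * N(d1) - K * exp(-rT) * N(d2)
N(d1) = 0.89988444; N(d2) = 0.88438459
C = 104.9100 * 1.00000000 * 0.89988444 - 94.9700 * 0.99584366 * 0.88438459 = 10.7660


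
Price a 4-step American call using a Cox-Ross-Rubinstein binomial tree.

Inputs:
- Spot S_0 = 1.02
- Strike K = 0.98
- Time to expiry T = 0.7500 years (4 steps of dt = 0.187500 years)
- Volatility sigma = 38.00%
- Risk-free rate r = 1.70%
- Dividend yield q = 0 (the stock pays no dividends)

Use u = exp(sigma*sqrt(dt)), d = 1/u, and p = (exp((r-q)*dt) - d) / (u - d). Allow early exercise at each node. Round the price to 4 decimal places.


dt = T/N = 0.187500
u = exp(sigma*sqrt(dt)) = 1.178856; d = 1/u = 0.848280
p = (exp((r-q)*dt) - d) / (u - d) = 0.468614
Discount per step: exp(-r*dt) = 0.996818
Stock lattice S(k, i) with i counting down-moves:
  k=0: S(0,0) = 1.0200
  k=1: S(1,0) = 1.2024; S(1,1) = 0.8652
  k=2: S(2,0) = 1.4175; S(2,1) = 1.0200; S(2,2) = 0.7340
  k=3: S(3,0) = 1.6710; S(3,1) = 1.2024; S(3,2) = 0.8652; S(3,3) = 0.6226
  k=4: S(4,0) = 1.9699; S(4,1) = 1.4175; S(4,2) = 1.0200; S(4,3) = 0.7340; S(4,4) = 0.5281
Terminal payoffs V(N, i) = max(S_T - K, 0):
  V(4,0) = 0.989898; V(4,1) = 0.437496; V(4,2) = 0.040000; V(4,3) = 0.000000; V(4,4) = 0.000000
Backward induction: V(k, i) = exp(-r*dt) * [p * V(k+1, i) + (1-p) * V(k+1, i+1)]; then take max(V_cont, immediate exercise) for American.
  V(3,0) = exp(-r*dt) * [p*0.989898 + (1-p)*0.437496] = 0.694144; exercise = 0.691025; V(3,0) = max -> 0.694144
  V(3,1) = exp(-r*dt) * [p*0.437496 + (1-p)*0.040000] = 0.225552; exercise = 0.222434; V(3,1) = max -> 0.225552
  V(3,2) = exp(-r*dt) * [p*0.040000 + (1-p)*0.000000] = 0.018685; exercise = 0.000000; V(3,2) = max -> 0.018685
  V(3,3) = exp(-r*dt) * [p*0.000000 + (1-p)*0.000000] = 0.000000; exercise = 0.000000; V(3,3) = max -> 0.000000
  V(2,0) = exp(-r*dt) * [p*0.694144 + (1-p)*0.225552] = 0.443724; exercise = 0.437496; V(2,0) = max -> 0.443724
  V(2,1) = exp(-r*dt) * [p*0.225552 + (1-p)*0.018685] = 0.115258; exercise = 0.040000; V(2,1) = max -> 0.115258
  V(2,2) = exp(-r*dt) * [p*0.018685 + (1-p)*0.000000] = 0.008728; exercise = 0.000000; V(2,2) = max -> 0.008728
  V(1,0) = exp(-r*dt) * [p*0.443724 + (1-p)*0.115258] = 0.268325; exercise = 0.222434; V(1,0) = max -> 0.268325
  V(1,1) = exp(-r*dt) * [p*0.115258 + (1-p)*0.008728] = 0.058463; exercise = 0.000000; V(1,1) = max -> 0.058463
  V(0,0) = exp(-r*dt) * [p*0.268325 + (1-p)*0.058463] = 0.156308; exercise = 0.040000; V(0,0) = max -> 0.156308

Answer: Price = V(0,0) = 0.1563


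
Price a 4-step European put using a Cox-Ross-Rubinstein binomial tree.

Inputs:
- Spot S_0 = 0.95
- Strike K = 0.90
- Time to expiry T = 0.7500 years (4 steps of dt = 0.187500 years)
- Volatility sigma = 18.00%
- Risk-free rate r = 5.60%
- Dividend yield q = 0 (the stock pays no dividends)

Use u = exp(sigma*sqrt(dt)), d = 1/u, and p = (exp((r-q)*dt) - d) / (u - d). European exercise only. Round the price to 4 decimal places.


dt = T/N = 0.187500
u = exp(sigma*sqrt(dt)) = 1.081060; d = 1/u = 0.925018
p = (exp((r-q)*dt) - d) / (u - d) = 0.548168
Discount per step: exp(-r*dt) = 0.989555
Stock lattice S(k, i) with i counting down-moves:
  k=0: S(0,0) = 0.9500
  k=1: S(1,0) = 1.0270; S(1,1) = 0.8788
  k=2: S(2,0) = 1.1103; S(2,1) = 0.9500; S(2,2) = 0.8129
  k=3: S(3,0) = 1.2003; S(3,1) = 1.0270; S(3,2) = 0.8788; S(3,3) = 0.7519
  k=4: S(4,0) = 1.2975; S(4,1) = 1.1103; S(4,2) = 0.9500; S(4,3) = 0.8129; S(4,4) = 0.6955
Terminal payoffs V(N, i) = max(K - S_T, 0):
  V(4,0) = 0.000000; V(4,1) = 0.000000; V(4,2) = 0.000000; V(4,3) = 0.087125; V(4,4) = 0.204457
Backward induction: V(k, i) = exp(-r*dt) * [p * V(k+1, i) + (1-p) * V(k+1, i+1)].
  V(3,0) = exp(-r*dt) * [p*0.000000 + (1-p)*0.000000] = 0.000000
  V(3,1) = exp(-r*dt) * [p*0.000000 + (1-p)*0.000000] = 0.000000
  V(3,2) = exp(-r*dt) * [p*0.000000 + (1-p)*0.087125] = 0.038955
  V(3,3) = exp(-r*dt) * [p*0.087125 + (1-p)*0.204457] = 0.138676
  V(2,0) = exp(-r*dt) * [p*0.000000 + (1-p)*0.000000] = 0.000000
  V(2,1) = exp(-r*dt) * [p*0.000000 + (1-p)*0.038955] = 0.017417
  V(2,2) = exp(-r*dt) * [p*0.038955 + (1-p)*0.138676] = 0.083134
  V(1,0) = exp(-r*dt) * [p*0.000000 + (1-p)*0.017417] = 0.007787
  V(1,1) = exp(-r*dt) * [p*0.017417 + (1-p)*0.083134] = 0.046618
  V(0,0) = exp(-r*dt) * [p*0.007787 + (1-p)*0.046618] = 0.025068

Answer: Price = V(0,0) = 0.0251


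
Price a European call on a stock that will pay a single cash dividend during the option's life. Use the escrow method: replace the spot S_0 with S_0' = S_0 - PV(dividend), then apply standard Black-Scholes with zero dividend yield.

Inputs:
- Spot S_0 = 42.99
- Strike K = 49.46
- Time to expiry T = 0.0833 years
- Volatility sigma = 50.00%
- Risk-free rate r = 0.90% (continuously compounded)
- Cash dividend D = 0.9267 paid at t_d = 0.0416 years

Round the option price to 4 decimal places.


Answer: Price = 0.4356

Derivation:
PV(D) = D * exp(-r * t_d) = 0.9267 * 0.99962567 = 0.92635311
S_0' = S_0 - PV(D) = 42.9900 - 0.92635311 = 42.06364689
d1 = (ln(S_0'/K) + (r + sigma^2/2)*T) / (sigma*sqrt(T)) = -1.04510810
d2 = d1 - sigma*sqrt(T) = -1.18941680
exp(-rT) = 0.99925058
N(d1) = 0.14798650; N(d2) = 0.11713785
C = S_0' * N(d1) - K * exp(-rT) * N(d2) = 42.06364689 * 0.14798650 - 49.4600 * 0.99925058 * 0.11713785 = 0.4356


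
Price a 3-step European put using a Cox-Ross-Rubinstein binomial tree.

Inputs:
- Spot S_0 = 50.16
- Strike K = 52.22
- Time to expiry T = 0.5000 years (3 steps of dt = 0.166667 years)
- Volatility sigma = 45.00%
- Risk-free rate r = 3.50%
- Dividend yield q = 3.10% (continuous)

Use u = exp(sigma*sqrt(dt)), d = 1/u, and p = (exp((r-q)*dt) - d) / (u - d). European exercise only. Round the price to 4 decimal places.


Answer: Price = V(0,0) = 7.8562

Derivation:
dt = T/N = 0.166667
u = exp(sigma*sqrt(dt)) = 1.201669; d = 1/u = 0.832176
p = (exp((r-q)*dt) - d) / (u - d) = 0.456006
Discount per step: exp(-r*dt) = 0.994184
Stock lattice S(k, i) with i counting down-moves:
  k=0: S(0,0) = 50.1600
  k=1: S(1,0) = 60.2757; S(1,1) = 41.7419
  k=2: S(2,0) = 72.4315; S(2,1) = 50.1600; S(2,2) = 34.7366
  k=3: S(3,0) = 87.0387; S(3,1) = 60.2757; S(3,2) = 41.7419; S(3,3) = 28.9070
Terminal payoffs V(N, i) = max(K - S_T, 0):
  V(3,0) = 0.000000; V(3,1) = 0.000000; V(3,2) = 10.478069; V(3,3) = 23.313031
Backward induction: V(k, i) = exp(-r*dt) * [p * V(k+1, i) + (1-p) * V(k+1, i+1)].
  V(2,0) = exp(-r*dt) * [p*0.000000 + (1-p)*0.000000] = 0.000000
  V(2,1) = exp(-r*dt) * [p*0.000000 + (1-p)*10.478069] = 5.666857
  V(2,2) = exp(-r*dt) * [p*10.478069 + (1-p)*23.313031] = 17.358661
  V(1,0) = exp(-r*dt) * [p*0.000000 + (1-p)*5.666857] = 3.064808
  V(1,1) = exp(-r*dt) * [p*5.666857 + (1-p)*17.358661] = 11.957178
  V(0,0) = exp(-r*dt) * [p*3.064808 + (1-p)*11.957178] = 7.856244


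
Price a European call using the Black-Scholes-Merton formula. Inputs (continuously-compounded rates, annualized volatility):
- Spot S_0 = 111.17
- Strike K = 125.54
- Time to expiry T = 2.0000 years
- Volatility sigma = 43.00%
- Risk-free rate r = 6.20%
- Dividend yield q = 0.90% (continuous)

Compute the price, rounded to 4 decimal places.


d1 = (ln(S/K) + (r - q + 0.5*sigma^2) * T) / (sigma * sqrt(T)) = 0.27846215
d2 = d1 - sigma * sqrt(T) = -0.32964968
exp(-rT) = 0.88337984; exp(-qT) = 0.98216103
C = S_0 * exp(-qT) * N(d1) - K * exp(-rT) * N(d2)
N(d1) = 0.60967119; N(d2) = 0.37083234
C = 111.1700 * 0.98216103 * 0.60967119 - 125.5400 * 0.88337984 * 0.37083234 = 25.4429

Answer: Price = 25.4429


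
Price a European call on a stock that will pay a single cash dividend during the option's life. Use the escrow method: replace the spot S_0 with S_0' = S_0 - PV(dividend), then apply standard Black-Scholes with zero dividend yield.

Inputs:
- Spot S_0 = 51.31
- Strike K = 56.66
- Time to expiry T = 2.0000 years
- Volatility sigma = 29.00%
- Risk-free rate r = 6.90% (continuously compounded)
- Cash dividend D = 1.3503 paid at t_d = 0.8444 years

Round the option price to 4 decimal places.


Answer: Price = 8.4187

Derivation:
PV(D) = D * exp(-r * t_d) = 1.3503 * 0.94340123 = 1.27387469
S_0' = S_0 - PV(D) = 51.3100 - 1.27387469 = 50.03612531
d1 = (ln(S_0'/K) + (r + sigma^2/2)*T) / (sigma*sqrt(T)) = 0.23840899
d2 = d1 - sigma*sqrt(T) = -0.17171294
exp(-rT) = 0.87109869
N(d1) = 0.59421805; N(d2) = 0.43183161
C = S_0' * N(d1) - K * exp(-rT) * N(d2) = 50.03612531 * 0.59421805 - 56.6600 * 0.87109869 * 0.43183161 = 8.4187


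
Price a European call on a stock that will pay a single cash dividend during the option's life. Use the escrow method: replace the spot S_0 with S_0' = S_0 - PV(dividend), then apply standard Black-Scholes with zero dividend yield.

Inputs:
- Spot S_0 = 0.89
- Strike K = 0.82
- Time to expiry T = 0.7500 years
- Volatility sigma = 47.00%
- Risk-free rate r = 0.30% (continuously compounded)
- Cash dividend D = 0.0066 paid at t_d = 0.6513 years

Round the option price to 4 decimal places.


PV(D) = D * exp(-r * t_d) = 0.0066 * 0.99804801 = 0.00658712
S_0' = S_0 - PV(D) = 0.8900 - 0.00658712 = 0.88341288
d1 = (ln(S_0'/K) + (r + sigma^2/2)*T) / (sigma*sqrt(T)) = 0.39204747
d2 = d1 - sigma*sqrt(T) = -0.01498447
exp(-rT) = 0.99775253
N(d1) = 0.65248843; N(d2) = 0.49402229
C = S_0' * N(d1) - K * exp(-rT) * N(d2) = 0.88341288 * 0.65248843 - 0.8200 * 0.99775253 * 0.49402229 = 0.1722

Answer: Price = 0.1722


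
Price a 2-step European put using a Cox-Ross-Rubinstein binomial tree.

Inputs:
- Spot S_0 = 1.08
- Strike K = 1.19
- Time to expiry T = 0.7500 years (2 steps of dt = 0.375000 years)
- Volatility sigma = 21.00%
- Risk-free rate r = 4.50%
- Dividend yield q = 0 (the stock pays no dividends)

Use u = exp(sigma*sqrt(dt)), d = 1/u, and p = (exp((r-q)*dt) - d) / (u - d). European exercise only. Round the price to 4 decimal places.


dt = T/N = 0.375000
u = exp(sigma*sqrt(dt)) = 1.137233; d = 1/u = 0.879327
p = (exp((r-q)*dt) - d) / (u - d) = 0.533881
Discount per step: exp(-r*dt) = 0.983267
Stock lattice S(k, i) with i counting down-moves:
  k=0: S(0,0) = 1.0800
  k=1: S(1,0) = 1.2282; S(1,1) = 0.9497
  k=2: S(2,0) = 1.3968; S(2,1) = 1.0800; S(2,2) = 0.8351
Terminal payoffs V(N, i) = max(K - S_T, 0):
  V(2,0) = 0.000000; V(2,1) = 0.110000; V(2,2) = 0.354926
Backward induction: V(k, i) = exp(-r*dt) * [p * V(k+1, i) + (1-p) * V(k+1, i+1)].
  V(1,0) = exp(-r*dt) * [p*0.000000 + (1-p)*0.110000] = 0.050415
  V(1,1) = exp(-r*dt) * [p*0.110000 + (1-p)*0.354926] = 0.220414
  V(0,0) = exp(-r*dt) * [p*0.050415 + (1-p)*0.220414] = 0.127485

Answer: Price = V(0,0) = 0.1275


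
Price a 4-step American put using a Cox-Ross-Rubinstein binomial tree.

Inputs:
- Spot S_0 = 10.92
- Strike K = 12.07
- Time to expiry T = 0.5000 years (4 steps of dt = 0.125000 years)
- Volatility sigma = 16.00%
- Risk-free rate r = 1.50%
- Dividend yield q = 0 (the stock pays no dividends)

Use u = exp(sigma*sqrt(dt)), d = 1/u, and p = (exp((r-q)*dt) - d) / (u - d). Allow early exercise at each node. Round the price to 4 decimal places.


Answer: Price = V(0,0) = 1.2286

Derivation:
dt = T/N = 0.125000
u = exp(sigma*sqrt(dt)) = 1.058199; d = 1/u = 0.945002
p = (exp((r-q)*dt) - d) / (u - d) = 0.502441
Discount per step: exp(-r*dt) = 0.998127
Stock lattice S(k, i) with i counting down-moves:
  k=0: S(0,0) = 10.9200
  k=1: S(1,0) = 11.5555; S(1,1) = 10.3194
  k=2: S(2,0) = 12.2281; S(2,1) = 10.9200; S(2,2) = 9.7519
  k=3: S(3,0) = 12.9397; S(3,1) = 11.5555; S(3,2) = 10.3194; S(3,3) = 9.2155
  k=4: S(4,0) = 13.6928; S(4,1) = 12.2281; S(4,2) = 10.9200; S(4,3) = 9.7519; S(4,4) = 8.7087
Terminal payoffs V(N, i) = max(K - S_T, 0):
  V(4,0) = 0.000000; V(4,1) = 0.000000; V(4,2) = 1.150000; V(4,3) = 2.318132; V(4,4) = 3.361306
Backward induction: V(k, i) = exp(-r*dt) * [p * V(k+1, i) + (1-p) * V(k+1, i+1)]; then take max(V_cont, immediate exercise) for American.
  V(3,0) = exp(-r*dt) * [p*0.000000 + (1-p)*0.000000] = 0.000000; exercise = 0.000000; V(3,0) = max -> 0.000000
  V(3,1) = exp(-r*dt) * [p*0.000000 + (1-p)*1.150000] = 0.571121; exercise = 0.514465; V(3,1) = max -> 0.571121
  V(3,2) = exp(-r*dt) * [p*1.150000 + (1-p)*2.318132] = 1.727971; exercise = 1.750581; V(3,2) = max -> 1.750581
  V(3,3) = exp(-r*dt) * [p*2.318132 + (1-p)*3.361306] = 2.831858; exercise = 2.854468; V(3,3) = max -> 2.854468
  V(2,0) = exp(-r*dt) * [p*0.000000 + (1-p)*0.571121] = 0.283634; exercise = 0.000000; V(2,0) = max -> 0.283634
  V(2,1) = exp(-r*dt) * [p*0.571121 + (1-p)*1.750581] = 1.155803; exercise = 1.150000; V(2,1) = max -> 1.155803
  V(2,2) = exp(-r*dt) * [p*1.750581 + (1-p)*2.854468] = 2.295522; exercise = 2.318132; V(2,2) = max -> 2.318132
  V(1,0) = exp(-r*dt) * [p*0.283634 + (1-p)*1.155803] = 0.716245; exercise = 0.514465; V(1,0) = max -> 0.716245
  V(1,1) = exp(-r*dt) * [p*1.155803 + (1-p)*2.318132] = 1.730881; exercise = 1.750581; V(1,1) = max -> 1.750581
  V(0,0) = exp(-r*dt) * [p*0.716245 + (1-p)*1.750581] = 1.228582; exercise = 1.150000; V(0,0) = max -> 1.228582
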